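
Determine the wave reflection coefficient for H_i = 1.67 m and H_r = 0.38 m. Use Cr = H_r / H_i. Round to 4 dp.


Cr = H_r / H_i
Cr = 0.38 / 1.67
Cr = 0.2275

0.2275


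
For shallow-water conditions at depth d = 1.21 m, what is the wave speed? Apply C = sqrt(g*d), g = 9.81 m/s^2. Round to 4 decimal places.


Using the shallow-water approximation:
C = sqrt(g * d) = sqrt(9.81 * 1.21)
C = sqrt(11.8701)
C = 3.4453 m/s

3.4453


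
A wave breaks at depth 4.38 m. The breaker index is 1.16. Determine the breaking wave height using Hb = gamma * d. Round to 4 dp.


Hb = gamma * d
Hb = 1.16 * 4.38
Hb = 5.0808 m

5.0808


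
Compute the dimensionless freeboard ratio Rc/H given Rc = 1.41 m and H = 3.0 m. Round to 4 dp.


Relative freeboard = Rc / H
= 1.41 / 3.0
= 0.4700

0.4700


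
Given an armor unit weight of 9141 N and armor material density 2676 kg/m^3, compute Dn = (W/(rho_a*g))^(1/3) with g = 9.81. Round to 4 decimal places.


V = W / (rho_a * g)
V = 9141 / (2676 * 9.81)
V = 9141 / 26251.56
V = 0.348208 m^3
Dn = V^(1/3) = 0.348208^(1/3)
Dn = 0.7035 m

0.7035


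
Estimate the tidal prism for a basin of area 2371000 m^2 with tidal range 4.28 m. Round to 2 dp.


Tidal prism = Area * Tidal range
P = 2371000 * 4.28
P = 10147880.00 m^3

10147880.00


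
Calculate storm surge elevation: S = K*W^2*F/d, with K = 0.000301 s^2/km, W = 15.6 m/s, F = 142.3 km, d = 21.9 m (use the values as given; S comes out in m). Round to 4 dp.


S = K * W^2 * F / d
W^2 = 15.6^2 = 243.36
S = 0.000301 * 243.36 * 142.3 / 21.9
Numerator = 0.000301 * 243.36 * 142.3 = 10.423669
S = 10.423669 / 21.9 = 0.4760 m

0.4760


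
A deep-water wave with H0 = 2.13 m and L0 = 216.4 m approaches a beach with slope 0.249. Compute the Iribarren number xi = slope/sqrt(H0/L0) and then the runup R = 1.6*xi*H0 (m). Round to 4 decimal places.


xi = slope / sqrt(H0/L0)
H0/L0 = 2.13/216.4 = 0.009843
sqrt(0.009843) = 0.099211
xi = 0.249 / 0.099211 = 2.509795
R = 1.6 * xi * H0 = 1.6 * 2.509795 * 2.13
R = 8.5534 m

8.5534


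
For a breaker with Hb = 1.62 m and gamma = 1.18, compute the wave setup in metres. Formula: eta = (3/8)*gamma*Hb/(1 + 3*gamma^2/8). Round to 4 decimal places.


eta = (3/8) * gamma * Hb / (1 + 3*gamma^2/8)
Numerator = (3/8) * 1.18 * 1.62 = 0.716850
Denominator = 1 + 3*1.18^2/8 = 1 + 0.522150 = 1.522150
eta = 0.716850 / 1.522150
eta = 0.4709 m

0.4709


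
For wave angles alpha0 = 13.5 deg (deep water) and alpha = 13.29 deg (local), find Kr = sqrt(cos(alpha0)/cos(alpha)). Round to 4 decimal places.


Kr = sqrt(cos(alpha0) / cos(alpha))
cos(13.5) = 0.972370
cos(13.29) = 0.973219
Kr = sqrt(0.972370 / 0.973219)
Kr = sqrt(0.999128)
Kr = 0.9996

0.9996


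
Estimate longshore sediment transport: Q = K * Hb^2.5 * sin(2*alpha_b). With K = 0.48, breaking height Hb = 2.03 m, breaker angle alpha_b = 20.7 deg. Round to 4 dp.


Q = K * Hb^2.5 * sin(2 * alpha_b)
Hb^2.5 = 2.03^2.5 = 5.871379
sin(2 * 20.7) = sin(41.4) = 0.661312
Q = 0.48 * 5.871379 * 0.661312
Q = 1.8637 m^3/s

1.8637


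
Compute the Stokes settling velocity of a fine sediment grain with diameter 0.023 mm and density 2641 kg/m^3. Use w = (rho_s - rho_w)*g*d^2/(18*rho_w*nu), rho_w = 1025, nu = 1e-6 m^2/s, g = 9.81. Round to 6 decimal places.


w = (rho_s - rho_w) * g * d^2 / (18 * rho_w * nu)
d = 0.023 mm = 0.000023 m
rho_s - rho_w = 2641 - 1025 = 1616
Numerator = 1616 * 9.81 * (0.000023)^2 = 0.000008386216
Denominator = 18 * 1025 * 1e-6 = 0.018450
w = 0.000455 m/s

0.000455


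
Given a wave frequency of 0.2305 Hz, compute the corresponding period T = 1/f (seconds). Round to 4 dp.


T = 1 / f
T = 1 / 0.2305
T = 4.3384 s

4.3384


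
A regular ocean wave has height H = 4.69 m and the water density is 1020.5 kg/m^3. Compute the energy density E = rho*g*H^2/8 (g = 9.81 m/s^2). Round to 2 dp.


E = (1/8) * rho * g * H^2
E = (1/8) * 1020.5 * 9.81 * 4.69^2
E = 0.125 * 1020.5 * 9.81 * 21.9961
E = 27525.66 J/m^2

27525.66


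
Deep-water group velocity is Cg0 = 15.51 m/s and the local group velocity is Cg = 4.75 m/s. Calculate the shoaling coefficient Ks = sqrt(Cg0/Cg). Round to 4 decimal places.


Ks = sqrt(Cg0 / Cg)
Ks = sqrt(15.51 / 4.75)
Ks = sqrt(3.2653)
Ks = 1.8070

1.8070


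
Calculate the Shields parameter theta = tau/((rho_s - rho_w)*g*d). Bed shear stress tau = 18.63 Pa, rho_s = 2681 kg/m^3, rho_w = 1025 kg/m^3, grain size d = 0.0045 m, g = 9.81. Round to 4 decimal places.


theta = tau / ((rho_s - rho_w) * g * d)
rho_s - rho_w = 2681 - 1025 = 1656
Denominator = 1656 * 9.81 * 0.0045 = 73.104120
theta = 18.63 / 73.104120
theta = 0.2548

0.2548


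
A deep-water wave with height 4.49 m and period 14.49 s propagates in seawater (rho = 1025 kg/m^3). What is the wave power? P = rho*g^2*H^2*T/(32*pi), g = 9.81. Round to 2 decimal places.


P = rho * g^2 * H^2 * T / (32 * pi)
P = 1025 * 9.81^2 * 4.49^2 * 14.49 / (32 * pi)
P = 1025 * 96.2361 * 20.1601 * 14.49 / 100.53096
P = 286630.96 W/m

286630.96


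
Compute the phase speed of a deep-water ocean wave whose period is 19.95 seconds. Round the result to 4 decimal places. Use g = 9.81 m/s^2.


We use the deep-water celerity formula:
C = g * T / (2 * pi)
C = 9.81 * 19.95 / (2 * 3.14159...)
C = 195.709500 / 6.283185
C = 31.1481 m/s

31.1481


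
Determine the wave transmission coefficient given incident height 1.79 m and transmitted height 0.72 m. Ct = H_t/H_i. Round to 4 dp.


Ct = H_t / H_i
Ct = 0.72 / 1.79
Ct = 0.4022

0.4022


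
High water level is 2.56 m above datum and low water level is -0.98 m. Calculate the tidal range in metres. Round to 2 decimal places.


Tidal range = High water - Low water
Tidal range = 2.56 - (-0.98)
Tidal range = 3.54 m

3.54


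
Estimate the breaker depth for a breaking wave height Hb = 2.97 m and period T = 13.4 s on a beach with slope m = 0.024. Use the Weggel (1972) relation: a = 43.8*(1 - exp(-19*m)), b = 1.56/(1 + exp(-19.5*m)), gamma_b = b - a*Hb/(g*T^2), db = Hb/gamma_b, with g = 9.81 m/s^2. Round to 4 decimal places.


a = 43.8 * (1 - exp(-19 * m))
exp(-19 * 0.024) = exp(-0.4560) = 0.633814
a = 43.8 * (1 - 0.633814) = 16.038954
b = 1.56 / (1 + exp(-19.5 * m))
exp(-19.5 * 0.024) = exp(-0.4680) = 0.626254
b = 1.56 / (1 + 0.626254) = 0.959260
Hb / (g * T^2) = 2.97 / (9.81 * 13.4^2) = 2.97 / 1761.4836 = 0.00168608
gamma_b = b - a * Hb/(g*T^2) = 0.959260 - 16.038954 * 0.00168608 = 0.932217
db = Hb / gamma_b = 2.97 / 0.932217
db = 3.1860 m

3.1860


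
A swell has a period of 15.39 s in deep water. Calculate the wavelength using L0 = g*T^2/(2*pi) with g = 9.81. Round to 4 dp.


L0 = g * T^2 / (2 * pi)
L0 = 9.81 * 15.39^2 / (2 * pi)
L0 = 9.81 * 236.8521 / 6.28319
L0 = 2323.5191 / 6.28319
L0 = 369.7996 m

369.7996


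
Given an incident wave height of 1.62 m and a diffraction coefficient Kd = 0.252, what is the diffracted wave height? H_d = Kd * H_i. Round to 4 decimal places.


H_d = Kd * H_i
H_d = 0.252 * 1.62
H_d = 0.4082 m

0.4082


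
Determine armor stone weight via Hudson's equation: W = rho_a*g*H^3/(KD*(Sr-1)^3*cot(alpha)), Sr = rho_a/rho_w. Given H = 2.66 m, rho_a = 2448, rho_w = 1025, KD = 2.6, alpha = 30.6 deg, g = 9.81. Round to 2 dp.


Sr = rho_a / rho_w = 2448 / 1025 = 2.388293
(Sr - 1) = 1.388293
(Sr - 1)^3 = 2.675735
cot(30.6) = 1 / tan(30.6) = 1 / 0.591398 = 1.690908
Numerator = 2448 * 9.81 * 2.66^3 = 451986.3619
Denominator = 2.6 * 2.675735 * 1.690908 = 11.763494
W = 451986.3619 / 11.763494
W = 38422.80 N

38422.80


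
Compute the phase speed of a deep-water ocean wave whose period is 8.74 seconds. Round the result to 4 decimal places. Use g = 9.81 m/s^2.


We use the deep-water celerity formula:
C = g * T / (2 * pi)
C = 9.81 * 8.74 / (2 * 3.14159...)
C = 85.739400 / 6.283185
C = 13.6458 m/s

13.6458


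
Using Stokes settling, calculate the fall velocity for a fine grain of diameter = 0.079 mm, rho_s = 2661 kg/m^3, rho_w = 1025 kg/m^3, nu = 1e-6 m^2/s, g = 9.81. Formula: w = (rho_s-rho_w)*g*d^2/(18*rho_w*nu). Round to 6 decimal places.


w = (rho_s - rho_w) * g * d^2 / (18 * rho_w * nu)
d = 0.079 mm = 0.000079 m
rho_s - rho_w = 2661 - 1025 = 1636
Numerator = 1636 * 9.81 * (0.000079)^2 = 0.000100162808
Denominator = 18 * 1025 * 1e-6 = 0.018450
w = 0.005429 m/s

0.005429


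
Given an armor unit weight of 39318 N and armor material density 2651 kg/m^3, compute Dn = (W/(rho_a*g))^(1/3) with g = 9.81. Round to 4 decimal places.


V = W / (rho_a * g)
V = 39318 / (2651 * 9.81)
V = 39318 / 26006.31
V = 1.511864 m^3
Dn = V^(1/3) = 1.511864^(1/3)
Dn = 1.1477 m

1.1477


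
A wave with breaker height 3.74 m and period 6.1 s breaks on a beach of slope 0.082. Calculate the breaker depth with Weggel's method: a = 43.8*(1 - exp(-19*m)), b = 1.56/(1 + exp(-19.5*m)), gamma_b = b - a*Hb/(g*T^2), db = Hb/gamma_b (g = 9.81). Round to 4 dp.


a = 43.8 * (1 - exp(-19 * m))
exp(-19 * 0.082) = exp(-1.5580) = 0.210557
a = 43.8 * (1 - 0.210557) = 34.577614
b = 1.56 / (1 + exp(-19.5 * m))
exp(-19.5 * 0.082) = exp(-1.5990) = 0.202099
b = 1.56 / (1 + 0.202099) = 1.297731
Hb / (g * T^2) = 3.74 / (9.81 * 6.1^2) = 3.74 / 365.0301 = 0.01024573
gamma_b = b - a * Hb/(g*T^2) = 1.297731 - 34.577614 * 0.01024573 = 0.943458
db = Hb / gamma_b = 3.74 / 0.943458
db = 3.9641 m

3.9641


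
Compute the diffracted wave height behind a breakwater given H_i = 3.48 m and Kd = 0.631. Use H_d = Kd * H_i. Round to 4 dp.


H_d = Kd * H_i
H_d = 0.631 * 3.48
H_d = 2.1959 m

2.1959


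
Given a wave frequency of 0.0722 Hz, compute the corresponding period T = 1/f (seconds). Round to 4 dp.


T = 1 / f
T = 1 / 0.0722
T = 13.8504 s

13.8504


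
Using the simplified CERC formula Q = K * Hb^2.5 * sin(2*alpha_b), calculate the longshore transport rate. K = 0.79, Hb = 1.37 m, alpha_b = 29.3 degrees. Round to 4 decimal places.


Q = K * Hb^2.5 * sin(2 * alpha_b)
Hb^2.5 = 1.37^2.5 = 2.196855
sin(2 * 29.3) = sin(58.6) = 0.853551
Q = 0.79 * 2.196855 * 0.853551
Q = 1.4814 m^3/s

1.4814


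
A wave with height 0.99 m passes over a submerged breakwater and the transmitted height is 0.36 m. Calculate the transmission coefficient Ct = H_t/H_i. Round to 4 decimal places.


Ct = H_t / H_i
Ct = 0.36 / 0.99
Ct = 0.3636

0.3636


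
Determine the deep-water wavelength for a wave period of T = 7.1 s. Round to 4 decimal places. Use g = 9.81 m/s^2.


L0 = g * T^2 / (2 * pi)
L0 = 9.81 * 7.1^2 / (2 * pi)
L0 = 9.81 * 50.4100 / 6.28319
L0 = 494.5221 / 6.28319
L0 = 78.7056 m

78.7056


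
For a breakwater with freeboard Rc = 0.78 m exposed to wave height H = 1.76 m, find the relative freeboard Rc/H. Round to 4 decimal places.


Relative freeboard = Rc / H
= 0.78 / 1.76
= 0.4432

0.4432


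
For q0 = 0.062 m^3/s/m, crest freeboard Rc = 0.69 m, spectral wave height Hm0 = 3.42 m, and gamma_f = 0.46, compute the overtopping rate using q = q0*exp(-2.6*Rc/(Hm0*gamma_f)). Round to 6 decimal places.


q = q0 * exp(-2.6 * Rc / (Hm0 * gamma_f))
Exponent = -2.6 * 0.69 / (3.42 * 0.46)
= -2.6 * 0.69 / 1.5732
= -1.140351
exp(-1.140351) = 0.319707
q = 0.062 * 0.319707
q = 0.019822 m^3/s/m

0.019822


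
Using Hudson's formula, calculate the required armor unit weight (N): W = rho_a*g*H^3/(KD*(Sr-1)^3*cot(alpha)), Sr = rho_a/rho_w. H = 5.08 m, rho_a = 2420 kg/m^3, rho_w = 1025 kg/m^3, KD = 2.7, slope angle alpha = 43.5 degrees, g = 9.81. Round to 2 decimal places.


Sr = rho_a / rho_w = 2420 / 1025 = 2.360976
(Sr - 1) = 1.360976
(Sr - 1)^3 = 2.520873
cot(43.5) = 1 / tan(43.5) = 1 / 0.948965 = 1.053780
Numerator = 2420 * 9.81 * 5.08^3 = 3112257.4142
Denominator = 2.7 * 2.520873 * 1.053780 = 7.172405
W = 3112257.4142 / 7.172405
W = 433921.05 N

433921.05


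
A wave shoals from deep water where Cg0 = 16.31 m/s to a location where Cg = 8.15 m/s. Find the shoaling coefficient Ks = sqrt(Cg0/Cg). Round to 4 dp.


Ks = sqrt(Cg0 / Cg)
Ks = sqrt(16.31 / 8.15)
Ks = sqrt(2.0012)
Ks = 1.4146

1.4146


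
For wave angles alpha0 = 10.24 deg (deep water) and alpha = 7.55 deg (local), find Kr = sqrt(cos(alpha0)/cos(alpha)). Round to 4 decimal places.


Kr = sqrt(cos(alpha0) / cos(alpha))
cos(10.24) = 0.984072
cos(7.55) = 0.991331
Kr = sqrt(0.984072 / 0.991331)
Kr = sqrt(0.992678)
Kr = 0.9963

0.9963


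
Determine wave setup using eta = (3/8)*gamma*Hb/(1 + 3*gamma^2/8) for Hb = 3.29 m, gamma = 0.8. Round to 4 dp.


eta = (3/8) * gamma * Hb / (1 + 3*gamma^2/8)
Numerator = (3/8) * 0.8 * 3.29 = 0.987000
Denominator = 1 + 3*0.8^2/8 = 1 + 0.240000 = 1.240000
eta = 0.987000 / 1.240000
eta = 0.7960 m

0.7960


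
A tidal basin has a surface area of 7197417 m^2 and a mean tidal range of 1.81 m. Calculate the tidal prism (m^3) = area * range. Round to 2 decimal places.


Tidal prism = Area * Tidal range
P = 7197417 * 1.81
P = 13027324.77 m^3

13027324.77


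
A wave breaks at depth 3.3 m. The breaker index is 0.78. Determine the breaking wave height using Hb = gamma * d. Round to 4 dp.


Hb = gamma * d
Hb = 0.78 * 3.3
Hb = 2.5740 m

2.5740


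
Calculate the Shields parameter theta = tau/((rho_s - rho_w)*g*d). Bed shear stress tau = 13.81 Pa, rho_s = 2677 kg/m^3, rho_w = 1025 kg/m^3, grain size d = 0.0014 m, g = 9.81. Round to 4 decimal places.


theta = tau / ((rho_s - rho_w) * g * d)
rho_s - rho_w = 2677 - 1025 = 1652
Denominator = 1652 * 9.81 * 0.0014 = 22.688568
theta = 13.81 / 22.688568
theta = 0.6087

0.6087


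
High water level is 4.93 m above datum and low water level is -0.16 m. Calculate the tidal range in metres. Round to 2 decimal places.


Tidal range = High water - Low water
Tidal range = 4.93 - (-0.16)
Tidal range = 5.09 m

5.09


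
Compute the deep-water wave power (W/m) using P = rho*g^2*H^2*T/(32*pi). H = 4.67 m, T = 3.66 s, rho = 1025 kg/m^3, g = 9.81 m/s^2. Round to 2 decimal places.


P = rho * g^2 * H^2 * T / (32 * pi)
P = 1025 * 9.81^2 * 4.67^2 * 3.66 / (32 * pi)
P = 1025 * 96.2361 * 21.8089 * 3.66 / 100.53096
P = 78320.76 W/m

78320.76


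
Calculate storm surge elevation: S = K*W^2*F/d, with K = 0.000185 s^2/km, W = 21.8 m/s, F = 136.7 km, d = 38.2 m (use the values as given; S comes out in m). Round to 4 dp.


S = K * W^2 * F / d
W^2 = 21.8^2 = 475.24
S = 0.000185 * 475.24 * 136.7 / 38.2
Numerator = 0.000185 * 475.24 * 136.7 = 12.018582
S = 12.018582 / 38.2 = 0.3146 m

0.3146


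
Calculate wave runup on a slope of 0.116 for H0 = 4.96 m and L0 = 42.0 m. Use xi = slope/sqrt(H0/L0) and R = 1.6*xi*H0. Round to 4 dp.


xi = slope / sqrt(H0/L0)
H0/L0 = 4.96/42.0 = 0.118095
sqrt(0.118095) = 0.343650
xi = 0.116 / 0.343650 = 0.337553
R = 1.6 * xi * H0 = 1.6 * 0.337553 * 4.96
R = 2.6788 m

2.6788


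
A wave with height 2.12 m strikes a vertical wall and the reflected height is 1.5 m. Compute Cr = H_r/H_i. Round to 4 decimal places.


Cr = H_r / H_i
Cr = 1.5 / 2.12
Cr = 0.7075

0.7075


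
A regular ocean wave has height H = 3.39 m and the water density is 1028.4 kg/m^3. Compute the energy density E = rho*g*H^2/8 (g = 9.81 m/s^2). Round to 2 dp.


E = (1/8) * rho * g * H^2
E = (1/8) * 1028.4 * 9.81 * 3.39^2
E = 0.125 * 1028.4 * 9.81 * 11.4921
E = 14492.41 J/m^2

14492.41


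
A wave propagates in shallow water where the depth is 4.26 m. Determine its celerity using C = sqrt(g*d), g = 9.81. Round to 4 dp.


Using the shallow-water approximation:
C = sqrt(g * d) = sqrt(9.81 * 4.26)
C = sqrt(41.7906)
C = 6.4646 m/s

6.4646


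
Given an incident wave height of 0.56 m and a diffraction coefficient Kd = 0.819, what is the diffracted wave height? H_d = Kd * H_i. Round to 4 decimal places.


H_d = Kd * H_i
H_d = 0.819 * 0.56
H_d = 0.4586 m

0.4586


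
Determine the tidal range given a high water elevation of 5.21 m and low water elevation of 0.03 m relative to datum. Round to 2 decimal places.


Tidal range = High water - Low water
Tidal range = 5.21 - (0.03)
Tidal range = 5.18 m

5.18


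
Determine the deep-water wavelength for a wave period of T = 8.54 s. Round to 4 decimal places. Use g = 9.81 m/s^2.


L0 = g * T^2 / (2 * pi)
L0 = 9.81 * 8.54^2 / (2 * pi)
L0 = 9.81 * 72.9316 / 6.28319
L0 = 715.4590 / 6.28319
L0 = 113.8688 m

113.8688


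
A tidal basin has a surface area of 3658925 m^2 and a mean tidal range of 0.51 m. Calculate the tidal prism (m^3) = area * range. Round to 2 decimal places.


Tidal prism = Area * Tidal range
P = 3658925 * 0.51
P = 1866051.75 m^3

1866051.75


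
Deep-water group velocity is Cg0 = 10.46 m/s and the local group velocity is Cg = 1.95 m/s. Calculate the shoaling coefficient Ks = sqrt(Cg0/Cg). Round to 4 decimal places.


Ks = sqrt(Cg0 / Cg)
Ks = sqrt(10.46 / 1.95)
Ks = sqrt(5.3641)
Ks = 2.3161

2.3161


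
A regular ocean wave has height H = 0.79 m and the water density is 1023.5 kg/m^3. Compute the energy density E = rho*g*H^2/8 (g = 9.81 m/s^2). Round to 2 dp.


E = (1/8) * rho * g * H^2
E = (1/8) * 1023.5 * 9.81 * 0.79^2
E = 0.125 * 1023.5 * 9.81 * 0.6241
E = 783.29 J/m^2

783.29


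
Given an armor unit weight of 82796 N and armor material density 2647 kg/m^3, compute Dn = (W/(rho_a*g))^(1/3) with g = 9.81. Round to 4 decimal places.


V = W / (rho_a * g)
V = 82796 / (2647 * 9.81)
V = 82796 / 25967.07
V = 3.188500 m^3
Dn = V^(1/3) = 3.188500^(1/3)
Dn = 1.4718 m

1.4718


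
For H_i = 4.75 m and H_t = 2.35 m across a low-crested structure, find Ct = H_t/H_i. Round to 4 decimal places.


Ct = H_t / H_i
Ct = 2.35 / 4.75
Ct = 0.4947

0.4947


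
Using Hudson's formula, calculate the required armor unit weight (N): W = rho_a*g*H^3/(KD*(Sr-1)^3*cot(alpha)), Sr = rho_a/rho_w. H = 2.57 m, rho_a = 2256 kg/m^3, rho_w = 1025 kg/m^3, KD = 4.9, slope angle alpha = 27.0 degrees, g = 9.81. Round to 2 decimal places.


Sr = rho_a / rho_w = 2256 / 1025 = 2.200976
(Sr - 1) = 1.200976
(Sr - 1)^3 = 1.732218
cot(27.0) = 1 / tan(27.0) = 1 / 0.509525 = 1.962611
Numerator = 2256 * 9.81 * 2.57^3 = 375670.8285
Denominator = 4.9 * 1.732218 * 1.962611 = 16.658380
W = 375670.8285 / 16.658380
W = 22551.46 N

22551.46


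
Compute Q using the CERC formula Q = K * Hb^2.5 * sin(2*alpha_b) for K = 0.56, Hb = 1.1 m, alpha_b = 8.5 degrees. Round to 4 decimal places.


Q = K * Hb^2.5 * sin(2 * alpha_b)
Hb^2.5 = 1.1^2.5 = 1.269059
sin(2 * 8.5) = sin(17.0) = 0.292372
Q = 0.56 * 1.269059 * 0.292372
Q = 0.2078 m^3/s

0.2078


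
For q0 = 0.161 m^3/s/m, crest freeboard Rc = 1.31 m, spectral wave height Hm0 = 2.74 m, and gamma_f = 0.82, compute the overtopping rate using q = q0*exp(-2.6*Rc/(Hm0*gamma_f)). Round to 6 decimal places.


q = q0 * exp(-2.6 * Rc / (Hm0 * gamma_f))
Exponent = -2.6 * 1.31 / (2.74 * 0.82)
= -2.6 * 1.31 / 2.2468
= -1.515934
exp(-1.515934) = 0.219603
q = 0.161 * 0.219603
q = 0.035356 m^3/s/m

0.035356


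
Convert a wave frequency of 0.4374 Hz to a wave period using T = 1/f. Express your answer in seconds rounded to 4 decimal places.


T = 1 / f
T = 1 / 0.4374
T = 2.2862 s

2.2862


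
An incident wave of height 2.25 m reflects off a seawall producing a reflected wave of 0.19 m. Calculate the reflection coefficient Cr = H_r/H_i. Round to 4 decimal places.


Cr = H_r / H_i
Cr = 0.19 / 2.25
Cr = 0.0844

0.0844


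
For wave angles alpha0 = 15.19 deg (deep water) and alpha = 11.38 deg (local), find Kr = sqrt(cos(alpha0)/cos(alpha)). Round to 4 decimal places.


Kr = sqrt(cos(alpha0) / cos(alpha))
cos(15.19) = 0.965062
cos(11.38) = 0.980340
Kr = sqrt(0.965062 / 0.980340)
Kr = sqrt(0.984416)
Kr = 0.9922

0.9922


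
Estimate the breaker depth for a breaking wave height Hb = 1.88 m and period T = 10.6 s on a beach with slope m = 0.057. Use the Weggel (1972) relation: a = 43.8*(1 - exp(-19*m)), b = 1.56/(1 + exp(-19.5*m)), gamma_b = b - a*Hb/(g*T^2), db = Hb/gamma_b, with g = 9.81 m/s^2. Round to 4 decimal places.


a = 43.8 * (1 - exp(-19 * m))
exp(-19 * 0.057) = exp(-1.0830) = 0.338578
a = 43.8 * (1 - 0.338578) = 28.970272
b = 1.56 / (1 + exp(-19.5 * m))
exp(-19.5 * 0.057) = exp(-1.1115) = 0.329065
b = 1.56 / (1 + 0.329065) = 1.173757
Hb / (g * T^2) = 1.88 / (9.81 * 10.6^2) = 1.88 / 1102.2516 = 0.00170560
gamma_b = b - a * Hb/(g*T^2) = 1.173757 - 28.970272 * 0.00170560 = 1.124346
db = Hb / gamma_b = 1.88 / 1.124346
db = 1.6721 m

1.6721


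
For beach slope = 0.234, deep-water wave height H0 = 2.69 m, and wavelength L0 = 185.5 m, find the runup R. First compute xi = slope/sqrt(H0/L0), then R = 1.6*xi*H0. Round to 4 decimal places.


xi = slope / sqrt(H0/L0)
H0/L0 = 2.69/185.5 = 0.014501
sqrt(0.014501) = 0.120422
xi = 0.234 / 0.120422 = 1.943174
R = 1.6 * xi * H0 = 1.6 * 1.943174 * 2.69
R = 8.3634 m

8.3634


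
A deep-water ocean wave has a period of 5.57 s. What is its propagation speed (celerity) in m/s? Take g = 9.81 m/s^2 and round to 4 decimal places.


We use the deep-water celerity formula:
C = g * T / (2 * pi)
C = 9.81 * 5.57 / (2 * 3.14159...)
C = 54.641700 / 6.283185
C = 8.6965 m/s

8.6965


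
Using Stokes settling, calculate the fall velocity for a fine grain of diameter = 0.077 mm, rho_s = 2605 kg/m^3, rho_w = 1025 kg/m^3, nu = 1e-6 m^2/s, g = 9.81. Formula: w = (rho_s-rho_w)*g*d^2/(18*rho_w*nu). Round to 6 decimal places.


w = (rho_s - rho_w) * g * d^2 / (18 * rho_w * nu)
d = 0.077 mm = 0.000077 m
rho_s - rho_w = 2605 - 1025 = 1580
Numerator = 1580 * 9.81 * (0.000077)^2 = 0.000091898314
Denominator = 18 * 1025 * 1e-6 = 0.018450
w = 0.004981 m/s

0.004981


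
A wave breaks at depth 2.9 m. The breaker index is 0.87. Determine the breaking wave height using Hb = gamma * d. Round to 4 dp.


Hb = gamma * d
Hb = 0.87 * 2.9
Hb = 2.5230 m

2.5230


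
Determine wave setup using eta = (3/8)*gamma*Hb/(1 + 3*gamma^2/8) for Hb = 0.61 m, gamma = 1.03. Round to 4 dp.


eta = (3/8) * gamma * Hb / (1 + 3*gamma^2/8)
Numerator = (3/8) * 1.03 * 0.61 = 0.235612
Denominator = 1 + 3*1.03^2/8 = 1 + 0.397838 = 1.397838
eta = 0.235612 / 1.397838
eta = 0.1686 m

0.1686


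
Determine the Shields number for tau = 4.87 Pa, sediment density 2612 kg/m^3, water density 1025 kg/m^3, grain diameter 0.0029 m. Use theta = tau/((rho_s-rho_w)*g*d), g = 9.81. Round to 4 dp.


theta = tau / ((rho_s - rho_w) * g * d)
rho_s - rho_w = 2612 - 1025 = 1587
Denominator = 1587 * 9.81 * 0.0029 = 45.148563
theta = 4.87 / 45.148563
theta = 0.1079

0.1079


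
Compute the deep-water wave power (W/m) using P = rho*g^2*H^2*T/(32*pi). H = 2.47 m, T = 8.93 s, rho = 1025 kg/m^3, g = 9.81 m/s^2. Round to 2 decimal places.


P = rho * g^2 * H^2 * T / (32 * pi)
P = 1025 * 9.81^2 * 2.47^2 * 8.93 / (32 * pi)
P = 1025 * 96.2361 * 6.1009 * 8.93 / 100.53096
P = 53457.35 W/m

53457.35


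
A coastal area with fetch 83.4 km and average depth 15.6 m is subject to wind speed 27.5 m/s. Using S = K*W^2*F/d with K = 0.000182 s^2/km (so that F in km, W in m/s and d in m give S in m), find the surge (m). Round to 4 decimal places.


S = K * W^2 * F / d
W^2 = 27.5^2 = 756.25
S = 0.000182 * 756.25 * 83.4 / 15.6
Numerator = 0.000182 * 756.25 * 83.4 = 11.478968
S = 11.478968 / 15.6 = 0.7358 m

0.7358


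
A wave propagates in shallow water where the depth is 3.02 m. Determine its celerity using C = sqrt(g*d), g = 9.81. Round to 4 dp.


Using the shallow-water approximation:
C = sqrt(g * d) = sqrt(9.81 * 3.02)
C = sqrt(29.6262)
C = 5.4430 m/s

5.4430


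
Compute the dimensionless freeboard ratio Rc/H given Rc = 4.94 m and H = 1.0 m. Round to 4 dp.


Relative freeboard = Rc / H
= 4.94 / 1.0
= 4.9400

4.9400


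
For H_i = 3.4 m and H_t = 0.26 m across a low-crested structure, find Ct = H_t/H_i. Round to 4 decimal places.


Ct = H_t / H_i
Ct = 0.26 / 3.4
Ct = 0.0765

0.0765


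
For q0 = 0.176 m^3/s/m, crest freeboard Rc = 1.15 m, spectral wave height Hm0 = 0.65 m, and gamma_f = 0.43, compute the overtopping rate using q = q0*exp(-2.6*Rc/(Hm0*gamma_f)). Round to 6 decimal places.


q = q0 * exp(-2.6 * Rc / (Hm0 * gamma_f))
Exponent = -2.6 * 1.15 / (0.65 * 0.43)
= -2.6 * 1.15 / 0.2795
= -10.697674
exp(-10.697674) = 0.000023
q = 0.176 * 0.000023
q = 0.000004 m^3/s/m

0.000004


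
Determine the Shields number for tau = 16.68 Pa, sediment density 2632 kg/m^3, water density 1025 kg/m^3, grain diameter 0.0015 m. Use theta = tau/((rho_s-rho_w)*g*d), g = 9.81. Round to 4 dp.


theta = tau / ((rho_s - rho_w) * g * d)
rho_s - rho_w = 2632 - 1025 = 1607
Denominator = 1607 * 9.81 * 0.0015 = 23.647005
theta = 16.68 / 23.647005
theta = 0.7054

0.7054


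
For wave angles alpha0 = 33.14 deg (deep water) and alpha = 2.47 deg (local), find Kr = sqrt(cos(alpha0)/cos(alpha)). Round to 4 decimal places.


Kr = sqrt(cos(alpha0) / cos(alpha))
cos(33.14) = 0.837337
cos(2.47) = 0.999071
Kr = sqrt(0.837337 / 0.999071)
Kr = sqrt(0.838116)
Kr = 0.9155

0.9155


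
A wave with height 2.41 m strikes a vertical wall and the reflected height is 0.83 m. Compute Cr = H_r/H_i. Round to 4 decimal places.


Cr = H_r / H_i
Cr = 0.83 / 2.41
Cr = 0.3444

0.3444


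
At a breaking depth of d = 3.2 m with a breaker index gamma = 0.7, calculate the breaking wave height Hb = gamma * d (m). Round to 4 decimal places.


Hb = gamma * d
Hb = 0.7 * 3.2
Hb = 2.2400 m

2.2400


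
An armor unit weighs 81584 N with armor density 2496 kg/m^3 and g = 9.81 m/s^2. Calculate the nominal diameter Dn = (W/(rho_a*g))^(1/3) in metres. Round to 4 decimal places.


V = W / (rho_a * g)
V = 81584 / (2496 * 9.81)
V = 81584 / 24485.76
V = 3.331896 m^3
Dn = V^(1/3) = 3.331896^(1/3)
Dn = 1.4936 m

1.4936


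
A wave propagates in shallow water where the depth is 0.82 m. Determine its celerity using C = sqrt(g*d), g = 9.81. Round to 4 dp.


Using the shallow-water approximation:
C = sqrt(g * d) = sqrt(9.81 * 0.82)
C = sqrt(8.0442)
C = 2.8362 m/s

2.8362


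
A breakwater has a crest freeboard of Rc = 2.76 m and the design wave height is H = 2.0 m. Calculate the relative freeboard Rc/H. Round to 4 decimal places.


Relative freeboard = Rc / H
= 2.76 / 2.0
= 1.3800

1.3800


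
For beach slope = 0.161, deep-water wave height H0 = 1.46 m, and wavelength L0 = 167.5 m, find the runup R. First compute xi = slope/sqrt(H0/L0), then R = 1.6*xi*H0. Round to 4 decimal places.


xi = slope / sqrt(H0/L0)
H0/L0 = 1.46/167.5 = 0.008716
sqrt(0.008716) = 0.093362
xi = 0.161 / 0.093362 = 1.724475
R = 1.6 * xi * H0 = 1.6 * 1.724475 * 1.46
R = 4.0284 m

4.0284


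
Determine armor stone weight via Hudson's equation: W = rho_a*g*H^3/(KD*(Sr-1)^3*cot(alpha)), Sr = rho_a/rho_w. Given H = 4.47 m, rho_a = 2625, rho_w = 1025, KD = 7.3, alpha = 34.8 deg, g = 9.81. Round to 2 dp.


Sr = rho_a / rho_w = 2625 / 1025 = 2.560976
(Sr - 1) = 1.560976
(Sr - 1)^3 = 3.803543
cot(34.8) = 1 / tan(34.8) = 1 / 0.695018 = 1.438811
Numerator = 2625 * 9.81 * 4.47^3 = 2299963.1855
Denominator = 7.3 * 3.803543 * 1.438811 = 39.949845
W = 2299963.1855 / 39.949845
W = 57571.27 N

57571.27


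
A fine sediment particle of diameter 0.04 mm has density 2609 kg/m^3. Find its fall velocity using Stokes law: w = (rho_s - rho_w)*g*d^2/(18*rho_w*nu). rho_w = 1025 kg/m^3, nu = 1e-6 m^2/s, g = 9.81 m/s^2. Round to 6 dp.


w = (rho_s - rho_w) * g * d^2 / (18 * rho_w * nu)
d = 0.04 mm = 0.000040 m
rho_s - rho_w = 2609 - 1025 = 1584
Numerator = 1584 * 9.81 * (0.000040)^2 = 0.000024862464
Denominator = 18 * 1025 * 1e-6 = 0.018450
w = 0.001348 m/s

0.001348


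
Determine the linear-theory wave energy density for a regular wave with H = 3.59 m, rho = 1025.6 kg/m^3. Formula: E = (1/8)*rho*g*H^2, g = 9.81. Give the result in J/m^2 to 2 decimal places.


E = (1/8) * rho * g * H^2
E = (1/8) * 1025.6 * 9.81 * 3.59^2
E = 0.125 * 1025.6 * 9.81 * 12.8881
E = 16208.62 J/m^2

16208.62


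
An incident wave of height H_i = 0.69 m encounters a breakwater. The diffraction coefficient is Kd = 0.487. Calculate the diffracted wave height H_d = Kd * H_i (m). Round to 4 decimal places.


H_d = Kd * H_i
H_d = 0.487 * 0.69
H_d = 0.3360 m

0.3360


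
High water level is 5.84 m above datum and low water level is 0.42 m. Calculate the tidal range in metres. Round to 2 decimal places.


Tidal range = High water - Low water
Tidal range = 5.84 - (0.42)
Tidal range = 5.42 m

5.42


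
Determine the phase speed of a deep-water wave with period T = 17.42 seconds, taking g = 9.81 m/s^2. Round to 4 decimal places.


We use the deep-water celerity formula:
C = g * T / (2 * pi)
C = 9.81 * 17.42 / (2 * 3.14159...)
C = 170.890200 / 6.283185
C = 27.1980 m/s

27.1980


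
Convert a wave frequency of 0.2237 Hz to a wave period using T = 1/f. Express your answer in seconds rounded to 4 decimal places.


T = 1 / f
T = 1 / 0.2237
T = 4.4703 s

4.4703


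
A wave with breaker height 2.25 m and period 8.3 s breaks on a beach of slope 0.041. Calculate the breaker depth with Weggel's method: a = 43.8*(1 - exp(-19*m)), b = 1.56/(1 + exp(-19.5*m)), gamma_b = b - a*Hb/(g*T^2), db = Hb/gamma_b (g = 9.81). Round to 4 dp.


a = 43.8 * (1 - exp(-19 * m))
exp(-19 * 0.041) = exp(-0.7790) = 0.458865
a = 43.8 * (1 - 0.458865) = 23.701728
b = 1.56 / (1 + exp(-19.5 * m))
exp(-19.5 * 0.041) = exp(-0.7995) = 0.449554
b = 1.56 / (1 + 0.449554) = 1.076193
Hb / (g * T^2) = 2.25 / (9.81 * 8.3^2) = 2.25 / 675.8109 = 0.00332933
gamma_b = b - a * Hb/(g*T^2) = 1.076193 - 23.701728 * 0.00332933 = 0.997282
db = Hb / gamma_b = 2.25 / 0.997282
db = 2.2561 m

2.2561


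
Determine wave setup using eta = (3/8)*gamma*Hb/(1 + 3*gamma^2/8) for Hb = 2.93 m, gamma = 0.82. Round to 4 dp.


eta = (3/8) * gamma * Hb / (1 + 3*gamma^2/8)
Numerator = (3/8) * 0.82 * 2.93 = 0.900975
Denominator = 1 + 3*0.82^2/8 = 1 + 0.252150 = 1.252150
eta = 0.900975 / 1.252150
eta = 0.7195 m

0.7195


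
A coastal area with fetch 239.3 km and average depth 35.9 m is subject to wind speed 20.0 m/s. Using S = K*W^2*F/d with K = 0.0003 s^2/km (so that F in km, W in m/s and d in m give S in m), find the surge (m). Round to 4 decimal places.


S = K * W^2 * F / d
W^2 = 20.0^2 = 400.00
S = 0.0003 * 400.00 * 239.3 / 35.9
Numerator = 0.0003 * 400.00 * 239.3 = 28.716000
S = 28.716000 / 35.9 = 0.7999 m

0.7999


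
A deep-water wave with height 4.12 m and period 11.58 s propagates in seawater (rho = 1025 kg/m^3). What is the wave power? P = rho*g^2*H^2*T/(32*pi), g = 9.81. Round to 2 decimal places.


P = rho * g^2 * H^2 * T / (32 * pi)
P = 1025 * 9.81^2 * 4.12^2 * 11.58 / (32 * pi)
P = 1025 * 96.2361 * 16.9744 * 11.58 / 100.53096
P = 192870.15 W/m

192870.15


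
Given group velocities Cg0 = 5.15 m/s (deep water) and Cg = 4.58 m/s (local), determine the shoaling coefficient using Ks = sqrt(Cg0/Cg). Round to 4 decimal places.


Ks = sqrt(Cg0 / Cg)
Ks = sqrt(5.15 / 4.58)
Ks = sqrt(1.1245)
Ks = 1.0604

1.0604


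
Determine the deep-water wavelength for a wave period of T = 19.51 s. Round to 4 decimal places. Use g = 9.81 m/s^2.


L0 = g * T^2 / (2 * pi)
L0 = 9.81 * 19.51^2 / (2 * pi)
L0 = 9.81 * 380.6401 / 6.28319
L0 = 3734.0794 / 6.28319
L0 = 594.2972 m

594.2972


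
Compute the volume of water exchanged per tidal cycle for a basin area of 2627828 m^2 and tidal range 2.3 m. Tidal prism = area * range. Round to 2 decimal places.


Tidal prism = Area * Tidal range
P = 2627828 * 2.3
P = 6044004.40 m^3

6044004.40


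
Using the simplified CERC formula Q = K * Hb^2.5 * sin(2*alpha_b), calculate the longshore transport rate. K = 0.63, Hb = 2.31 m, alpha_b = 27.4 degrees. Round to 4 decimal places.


Q = K * Hb^2.5 * sin(2 * alpha_b)
Hb^2.5 = 2.31^2.5 = 8.110170
sin(2 * 27.4) = sin(54.8) = 0.817145
Q = 0.63 * 8.110170 * 0.817145
Q = 4.1751 m^3/s

4.1751


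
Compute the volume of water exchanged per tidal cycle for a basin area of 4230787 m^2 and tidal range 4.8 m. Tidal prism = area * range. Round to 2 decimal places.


Tidal prism = Area * Tidal range
P = 4230787 * 4.8
P = 20307777.60 m^3

20307777.60


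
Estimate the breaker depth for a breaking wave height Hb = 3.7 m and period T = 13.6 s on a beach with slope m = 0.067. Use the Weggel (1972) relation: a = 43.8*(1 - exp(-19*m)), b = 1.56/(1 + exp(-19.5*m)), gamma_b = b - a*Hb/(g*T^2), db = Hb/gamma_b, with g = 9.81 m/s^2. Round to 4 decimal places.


a = 43.8 * (1 - exp(-19 * m))
exp(-19 * 0.067) = exp(-1.2730) = 0.279990
a = 43.8 * (1 - 0.279990) = 31.536421
b = 1.56 / (1 + exp(-19.5 * m))
exp(-19.5 * 0.067) = exp(-1.3065) = 0.270766
b = 1.56 / (1 + 0.270766) = 1.227606
Hb / (g * T^2) = 3.7 / (9.81 * 13.6^2) = 3.7 / 1814.4576 = 0.00203918
gamma_b = b - a * Hb/(g*T^2) = 1.227606 - 31.536421 * 0.00203918 = 1.163298
db = Hb / gamma_b = 3.7 / 1.163298
db = 3.1806 m

3.1806


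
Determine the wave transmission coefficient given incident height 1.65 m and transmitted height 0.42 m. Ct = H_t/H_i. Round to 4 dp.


Ct = H_t / H_i
Ct = 0.42 / 1.65
Ct = 0.2545

0.2545


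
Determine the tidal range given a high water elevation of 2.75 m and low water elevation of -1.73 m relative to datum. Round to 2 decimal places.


Tidal range = High water - Low water
Tidal range = 2.75 - (-1.73)
Tidal range = 4.48 m

4.48


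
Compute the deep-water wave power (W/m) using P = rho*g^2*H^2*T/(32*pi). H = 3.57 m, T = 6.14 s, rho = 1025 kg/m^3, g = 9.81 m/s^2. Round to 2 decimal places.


P = rho * g^2 * H^2 * T / (32 * pi)
P = 1025 * 9.81^2 * 3.57^2 * 6.14 / (32 * pi)
P = 1025 * 96.2361 * 12.7449 * 6.14 / 100.53096
P = 76783.31 W/m

76783.31


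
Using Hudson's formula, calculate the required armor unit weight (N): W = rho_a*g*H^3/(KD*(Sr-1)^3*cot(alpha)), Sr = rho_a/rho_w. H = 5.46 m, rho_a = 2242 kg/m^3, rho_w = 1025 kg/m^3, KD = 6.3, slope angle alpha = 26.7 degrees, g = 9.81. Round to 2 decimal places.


Sr = rho_a / rho_w = 2242 / 1025 = 2.187317
(Sr - 1) = 1.187317
(Sr - 1)^3 = 1.673787
cot(26.7) = 1 / tan(26.7) = 1 / 0.502948 = 1.988279
Numerator = 2242 * 9.81 * 5.46^3 = 3579996.0194
Denominator = 6.3 * 1.673787 * 1.988279 = 20.966114
W = 3579996.0194 / 20.966114
W = 170751.53 N

170751.53


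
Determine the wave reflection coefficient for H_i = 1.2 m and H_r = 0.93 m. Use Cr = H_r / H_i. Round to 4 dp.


Cr = H_r / H_i
Cr = 0.93 / 1.2
Cr = 0.7750

0.7750


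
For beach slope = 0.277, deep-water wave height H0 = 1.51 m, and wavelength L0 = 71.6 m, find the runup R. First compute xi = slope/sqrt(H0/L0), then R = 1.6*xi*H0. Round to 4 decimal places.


xi = slope / sqrt(H0/L0)
H0/L0 = 1.51/71.6 = 0.021089
sqrt(0.021089) = 0.145222
xi = 0.277 / 0.145222 = 1.907426
R = 1.6 * xi * H0 = 1.6 * 1.907426 * 1.51
R = 4.6083 m

4.6083


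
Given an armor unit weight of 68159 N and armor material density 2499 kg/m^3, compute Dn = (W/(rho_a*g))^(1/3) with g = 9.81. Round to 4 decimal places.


V = W / (rho_a * g)
V = 68159 / (2499 * 9.81)
V = 68159 / 24515.19
V = 2.780276 m^3
Dn = V^(1/3) = 2.780276^(1/3)
Dn = 1.4061 m

1.4061


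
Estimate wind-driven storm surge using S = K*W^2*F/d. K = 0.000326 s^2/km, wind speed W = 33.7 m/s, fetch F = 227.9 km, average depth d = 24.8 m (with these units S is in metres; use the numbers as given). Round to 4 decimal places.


S = K * W^2 * F / d
W^2 = 33.7^2 = 1135.69
S = 0.000326 * 1135.69 * 227.9 / 24.8
Numerator = 0.000326 * 1135.69 * 227.9 = 84.376543
S = 84.376543 / 24.8 = 3.4023 m

3.4023


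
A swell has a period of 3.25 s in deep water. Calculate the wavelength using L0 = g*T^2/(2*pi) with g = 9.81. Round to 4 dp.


L0 = g * T^2 / (2 * pi)
L0 = 9.81 * 3.25^2 / (2 * pi)
L0 = 9.81 * 10.5625 / 6.28319
L0 = 103.6181 / 6.28319
L0 = 16.4913 m

16.4913


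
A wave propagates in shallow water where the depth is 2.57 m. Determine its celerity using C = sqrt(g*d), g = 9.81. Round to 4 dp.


Using the shallow-water approximation:
C = sqrt(g * d) = sqrt(9.81 * 2.57)
C = sqrt(25.2117)
C = 5.0211 m/s

5.0211


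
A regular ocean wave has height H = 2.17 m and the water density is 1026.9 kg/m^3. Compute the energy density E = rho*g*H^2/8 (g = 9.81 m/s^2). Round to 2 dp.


E = (1/8) * rho * g * H^2
E = (1/8) * 1026.9 * 9.81 * 2.17^2
E = 0.125 * 1026.9 * 9.81 * 4.7089
E = 5929.62 J/m^2

5929.62


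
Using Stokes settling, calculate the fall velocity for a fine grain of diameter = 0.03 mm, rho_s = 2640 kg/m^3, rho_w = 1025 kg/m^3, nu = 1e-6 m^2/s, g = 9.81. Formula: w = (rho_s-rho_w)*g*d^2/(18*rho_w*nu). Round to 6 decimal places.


w = (rho_s - rho_w) * g * d^2 / (18 * rho_w * nu)
d = 0.03 mm = 0.000030 m
rho_s - rho_w = 2640 - 1025 = 1615
Numerator = 1615 * 9.81 * (0.000030)^2 = 0.000014258835
Denominator = 18 * 1025 * 1e-6 = 0.018450
w = 0.000773 m/s

0.000773


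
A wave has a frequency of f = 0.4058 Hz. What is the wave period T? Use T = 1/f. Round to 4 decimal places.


T = 1 / f
T = 1 / 0.4058
T = 2.4643 s

2.4643


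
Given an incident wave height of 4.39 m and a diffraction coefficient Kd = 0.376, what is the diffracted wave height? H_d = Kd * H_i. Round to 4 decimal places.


H_d = Kd * H_i
H_d = 0.376 * 4.39
H_d = 1.6506 m

1.6506


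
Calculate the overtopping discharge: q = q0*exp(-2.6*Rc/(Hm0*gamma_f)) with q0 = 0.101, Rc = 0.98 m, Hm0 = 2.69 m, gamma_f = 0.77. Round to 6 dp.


q = q0 * exp(-2.6 * Rc / (Hm0 * gamma_f))
Exponent = -2.6 * 0.98 / (2.69 * 0.77)
= -2.6 * 0.98 / 2.0713
= -1.230145
exp(-1.230145) = 0.292250
q = 0.101 * 0.292250
q = 0.029517 m^3/s/m

0.029517


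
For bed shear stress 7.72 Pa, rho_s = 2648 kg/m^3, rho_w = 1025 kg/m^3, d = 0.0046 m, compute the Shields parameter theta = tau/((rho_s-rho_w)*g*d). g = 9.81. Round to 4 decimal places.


theta = tau / ((rho_s - rho_w) * g * d)
rho_s - rho_w = 2648 - 1025 = 1623
Denominator = 1623 * 9.81 * 0.0046 = 73.239498
theta = 7.72 / 73.239498
theta = 0.1054

0.1054


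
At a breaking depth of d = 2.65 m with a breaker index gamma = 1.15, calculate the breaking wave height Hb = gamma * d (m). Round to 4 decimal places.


Hb = gamma * d
Hb = 1.15 * 2.65
Hb = 3.0475 m

3.0475


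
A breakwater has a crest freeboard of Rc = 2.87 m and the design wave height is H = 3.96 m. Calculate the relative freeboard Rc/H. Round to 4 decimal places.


Relative freeboard = Rc / H
= 2.87 / 3.96
= 0.7247

0.7247


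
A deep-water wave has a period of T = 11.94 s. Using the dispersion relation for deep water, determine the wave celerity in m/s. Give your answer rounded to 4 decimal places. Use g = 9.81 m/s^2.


We use the deep-water celerity formula:
C = g * T / (2 * pi)
C = 9.81 * 11.94 / (2 * 3.14159...)
C = 117.131400 / 6.283185
C = 18.6420 m/s

18.6420


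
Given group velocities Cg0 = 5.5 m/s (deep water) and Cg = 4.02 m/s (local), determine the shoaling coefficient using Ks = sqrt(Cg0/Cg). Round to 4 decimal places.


Ks = sqrt(Cg0 / Cg)
Ks = sqrt(5.5 / 4.02)
Ks = sqrt(1.3682)
Ks = 1.1697

1.1697


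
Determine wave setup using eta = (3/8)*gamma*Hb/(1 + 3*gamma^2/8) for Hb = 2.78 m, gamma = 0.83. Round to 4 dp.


eta = (3/8) * gamma * Hb / (1 + 3*gamma^2/8)
Numerator = (3/8) * 0.83 * 2.78 = 0.865275
Denominator = 1 + 3*0.83^2/8 = 1 + 0.258338 = 1.258338
eta = 0.865275 / 1.258338
eta = 0.6876 m

0.6876


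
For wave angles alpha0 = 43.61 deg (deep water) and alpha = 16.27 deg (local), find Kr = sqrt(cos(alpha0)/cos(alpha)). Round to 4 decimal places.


Kr = sqrt(cos(alpha0) / cos(alpha))
cos(43.61) = 0.724051
cos(16.27) = 0.959952
Kr = sqrt(0.724051 / 0.959952)
Kr = sqrt(0.754258)
Kr = 0.8685

0.8685


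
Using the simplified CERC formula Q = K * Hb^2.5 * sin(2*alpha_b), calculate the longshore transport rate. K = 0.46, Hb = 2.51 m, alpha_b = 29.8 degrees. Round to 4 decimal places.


Q = K * Hb^2.5 * sin(2 * alpha_b)
Hb^2.5 = 2.51^2.5 = 9.981236
sin(2 * 29.8) = sin(59.6) = 0.862514
Q = 0.46 * 9.981236 * 0.862514
Q = 3.9601 m^3/s

3.9601


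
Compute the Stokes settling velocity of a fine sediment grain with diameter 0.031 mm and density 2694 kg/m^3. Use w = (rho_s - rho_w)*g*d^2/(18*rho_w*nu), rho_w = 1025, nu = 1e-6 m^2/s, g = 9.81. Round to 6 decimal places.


w = (rho_s - rho_w) * g * d^2 / (18 * rho_w * nu)
d = 0.031 mm = 0.000031 m
rho_s - rho_w = 2694 - 1025 = 1669
Numerator = 1669 * 9.81 * (0.000031)^2 = 0.000015734347
Denominator = 18 * 1025 * 1e-6 = 0.018450
w = 0.000853 m/s

0.000853
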